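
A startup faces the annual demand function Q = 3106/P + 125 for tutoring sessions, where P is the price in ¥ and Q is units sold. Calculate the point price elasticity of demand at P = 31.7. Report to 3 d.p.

At P = 31.7, Q = 222.981.
dQ/dP = −3106/P² = -3.091.
ε = (dQ/dP)(P/Q) = (-3.091)(31.7/222.981).
|ε| < 1, so demand is inelastic at this price.

-0.439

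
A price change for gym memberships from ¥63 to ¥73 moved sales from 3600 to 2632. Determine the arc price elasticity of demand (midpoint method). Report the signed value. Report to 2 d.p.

ΔQ = 2632 − 3600 = -968; ΔP = 73 − 63 = 10.
Midpoints: P̄ = 68.00, Q̄ = 3116.0.
ε = (ΔQ/ΔP)(P̄/Q̄) = (-968/10)(68.00/3116.0).

-2.11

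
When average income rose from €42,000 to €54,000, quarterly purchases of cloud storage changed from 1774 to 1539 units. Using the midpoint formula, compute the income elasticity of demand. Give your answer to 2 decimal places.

-0.57

ΔQ = -235, ΔI = 12000. Midpoints: Ī = 48,000, Q̄ = 1656.5.
ε_I = (ΔQ/ΔI)(Ī/Q̄) = (-235/12000)(48000/1656.5).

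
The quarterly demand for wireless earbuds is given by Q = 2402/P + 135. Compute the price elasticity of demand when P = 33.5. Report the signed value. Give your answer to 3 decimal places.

-0.347

At P = 33.5, Q = 206.701.
dQ/dP = −2402/P² = -2.140.
ε = (dQ/dP)(P/Q) = (-2.140)(33.5/206.701).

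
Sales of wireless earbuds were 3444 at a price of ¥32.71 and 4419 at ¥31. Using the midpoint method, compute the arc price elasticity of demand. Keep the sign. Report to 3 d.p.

-4.620

ΔQ = 4419 − 3444 = 975; ΔP = 31 − 32.71 = -1.71.
Midpoints: P̄ = 31.86, Q̄ = 3931.5.
ε = (ΔQ/ΔP)(P̄/Q̄) = (975/-1.71)(31.86/3931.5).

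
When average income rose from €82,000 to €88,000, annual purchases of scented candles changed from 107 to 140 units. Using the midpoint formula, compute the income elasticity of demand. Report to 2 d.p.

ΔQ = 33, ΔI = 6000. Midpoints: Ī = 85,000, Q̄ = 123.5.
ε_I = (ΔQ/ΔI)(Ī/Q̄) = (33/6000)(85000/123.5).
ε_I > 0, so the good is normal.

3.79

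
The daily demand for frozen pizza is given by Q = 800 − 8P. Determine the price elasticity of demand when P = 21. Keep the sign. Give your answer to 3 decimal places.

At P = 21, Q = 632.
dQ/dP = −8.
ε = (dQ/dP)(P/Q) = (-8)(21/632).
|ε| < 1, so demand is inelastic at this price.

-0.266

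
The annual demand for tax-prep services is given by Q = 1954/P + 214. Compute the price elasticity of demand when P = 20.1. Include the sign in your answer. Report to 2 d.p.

-0.31

At P = 20.1, Q = 311.214.
dQ/dP = −1954/P² = -4.837.
ε = (dQ/dP)(P/Q) = (-4.837)(20.1/311.214).
|ε| < 1, so demand is inelastic at this price.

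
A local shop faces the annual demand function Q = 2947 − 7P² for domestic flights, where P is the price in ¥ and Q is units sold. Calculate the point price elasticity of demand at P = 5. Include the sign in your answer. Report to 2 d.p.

-0.13

At P = 5, Q = 2772.
dQ/dP = −14P = -70.
ε = (dQ/dP)(P/Q) = (-70)(5/2772).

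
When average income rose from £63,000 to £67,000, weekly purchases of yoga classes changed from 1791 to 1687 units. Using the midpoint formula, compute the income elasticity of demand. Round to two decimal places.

-0.97

ΔQ = -104, ΔI = 4000. Midpoints: Ī = 65,000, Q̄ = 1739.0.
ε_I = (ΔQ/ΔI)(Ī/Q̄) = (-104/4000)(65000/1739.0).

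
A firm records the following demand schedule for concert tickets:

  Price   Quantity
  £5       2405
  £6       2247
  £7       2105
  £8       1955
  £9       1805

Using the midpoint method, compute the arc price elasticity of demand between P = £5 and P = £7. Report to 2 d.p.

At P = 5, Q = 2405; at P = 7, Q = 2105.
ΔQ = -300, ΔP = 2. Midpoints: P̄ = 6.00, Q̄ = 2255.0.
ε = (ΔQ/ΔP)(P̄/Q̄) = (-300/2)(6.00/2255.0).

-0.40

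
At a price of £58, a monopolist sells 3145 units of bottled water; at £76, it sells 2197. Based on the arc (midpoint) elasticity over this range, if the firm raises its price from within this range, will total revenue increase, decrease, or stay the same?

decrease

Arc ε = (-948/18)(67.00/2671.0) ≈ -1.321.
|ε| = 1.32 > 1, so demand is elastic. A price rise therefore reduces total revenue.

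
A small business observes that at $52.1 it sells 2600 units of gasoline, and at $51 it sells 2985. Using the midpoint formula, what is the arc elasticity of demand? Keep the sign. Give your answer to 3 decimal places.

-6.461

ΔQ = 2985 − 2600 = 385; ΔP = 51 − 52.1 = -1.1.
Midpoints: P̄ = 51.55, Q̄ = 2792.5.
ε = (ΔQ/ΔP)(P̄/Q̄) = (385/-1.1)(51.55/2792.5).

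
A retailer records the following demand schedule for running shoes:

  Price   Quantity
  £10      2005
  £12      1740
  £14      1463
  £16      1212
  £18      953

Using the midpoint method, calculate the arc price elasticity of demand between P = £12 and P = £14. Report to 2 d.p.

-1.12

At P = 12, Q = 1740; at P = 14, Q = 1463.
ΔQ = -277, ΔP = 2. Midpoints: P̄ = 13.00, Q̄ = 1601.5.
ε = (ΔQ/ΔP)(P̄/Q̄) = (-277/2)(13.00/1601.5).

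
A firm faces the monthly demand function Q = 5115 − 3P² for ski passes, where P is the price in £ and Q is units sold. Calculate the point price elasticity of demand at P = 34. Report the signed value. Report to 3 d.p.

-4.211

At P = 34, Q = 1647.
dQ/dP = −6P = -204.
ε = (dQ/dP)(P/Q) = (-204)(34/1647).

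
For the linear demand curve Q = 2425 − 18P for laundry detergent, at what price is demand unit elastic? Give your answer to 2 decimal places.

67.36

For linear demand Q = a − bP, ε = −bP/(a − bP). |ε| = 1 when bP = a − bP, i.e. P = a/(2b).
P = 2425/(2·18) = 2425/36 = 67.3611.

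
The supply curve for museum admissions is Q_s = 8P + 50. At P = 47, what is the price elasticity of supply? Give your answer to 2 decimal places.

0.88

At P = 47, Q_s = 426.
dQ_s/dP = 8.
ε_s = (dQ_s/dP)(P/Q_s) = (8)(47/426).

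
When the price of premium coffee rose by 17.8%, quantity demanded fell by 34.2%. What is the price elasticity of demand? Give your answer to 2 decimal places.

-1.92

ε = %ΔQ / %ΔP = (-34.2)/(17.8) = -1.921.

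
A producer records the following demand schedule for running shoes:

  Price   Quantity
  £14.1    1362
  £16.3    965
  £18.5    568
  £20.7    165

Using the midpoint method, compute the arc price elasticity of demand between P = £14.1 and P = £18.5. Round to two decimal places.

At P = 14.1, Q = 1362; at P = 18.5, Q = 568.
ΔQ = -794, ΔP = 4.4. Midpoints: P̄ = 16.30, Q̄ = 965.0.
ε = (ΔQ/ΔP)(P̄/Q̄) = (-794/4.4)(16.30/965.0).

-3.05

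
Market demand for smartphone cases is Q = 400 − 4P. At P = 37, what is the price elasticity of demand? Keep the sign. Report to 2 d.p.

At P = 37, Q = 252.
dQ/dP = −4.
ε = (dQ/dP)(P/Q) = (-4)(37/252).
|ε| < 1, so demand is inelastic at this price.

-0.59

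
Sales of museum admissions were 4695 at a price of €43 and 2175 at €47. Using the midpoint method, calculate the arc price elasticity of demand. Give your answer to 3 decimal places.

ΔQ = 2175 − 4695 = -2520; ΔP = 47 − 43 = 4.
Midpoints: P̄ = 45.00, Q̄ = 3435.0.
ε = (ΔQ/ΔP)(P̄/Q̄) = (-2520/4)(45.00/3435.0).

-8.253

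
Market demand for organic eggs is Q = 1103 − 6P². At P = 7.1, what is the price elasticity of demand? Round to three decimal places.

At P = 7.1, Q = 800.540.
dQ/dP = −12P = -85.200.
ε = (dQ/dP)(P/Q) = (-85.200)(7.1/800.540).

-0.756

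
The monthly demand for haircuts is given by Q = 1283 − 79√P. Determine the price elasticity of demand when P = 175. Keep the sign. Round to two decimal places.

At P = 175, Q = 237.928.
dQ/dP = −79/(2√P) = -2.986.
ε = (dQ/dP)(P/Q) = (-2.986)(175/237.928).
|ε| > 1, so demand is elastic at this price.

-2.20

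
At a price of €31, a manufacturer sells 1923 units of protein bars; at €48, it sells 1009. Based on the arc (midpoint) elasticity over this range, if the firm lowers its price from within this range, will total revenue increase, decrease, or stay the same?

increase

Arc ε = (-914/17)(39.50/1466.0) ≈ -1.449.
|ε| = 1.45 > 1, so demand is elastic. A price cut therefore raises total revenue.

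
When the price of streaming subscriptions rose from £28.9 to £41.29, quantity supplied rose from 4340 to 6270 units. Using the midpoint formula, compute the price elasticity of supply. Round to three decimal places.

ΔQ = 6270 − 4340 = 1930; ΔP = 41.29 − 28.9 = 12.39.
Midpoints: P̄ = 35.09, Q̄ = 5305.0.
ε_s = (ΔQ/ΔP)(P̄/Q̄) = (1930/12.39)(35.09/5305.0).

1.030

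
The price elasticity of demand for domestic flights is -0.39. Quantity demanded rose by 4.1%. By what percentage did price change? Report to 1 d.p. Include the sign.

-10.5%

%ΔP ≈ %ΔQ / ε = (4.1%)/(-0.39) = -10.51%.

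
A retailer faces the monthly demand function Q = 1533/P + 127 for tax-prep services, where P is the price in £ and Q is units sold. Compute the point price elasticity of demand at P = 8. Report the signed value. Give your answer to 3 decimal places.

At P = 8, Q = 318.625.
dQ/dP = −1533/P² = -23.953.
ε = (dQ/dP)(P/Q) = (-23.953)(8/318.625).
|ε| < 1, so demand is inelastic at this price.

-0.601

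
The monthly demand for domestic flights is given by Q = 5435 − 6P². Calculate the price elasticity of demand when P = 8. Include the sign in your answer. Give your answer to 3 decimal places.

-0.152

At P = 8, Q = 5051.
dQ/dP = −12P = -96.
ε = (dQ/dP)(P/Q) = (-96)(8/5051).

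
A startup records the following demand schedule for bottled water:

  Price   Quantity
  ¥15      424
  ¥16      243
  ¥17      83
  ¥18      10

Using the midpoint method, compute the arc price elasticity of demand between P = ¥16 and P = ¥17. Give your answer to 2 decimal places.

-16.20

At P = 16, Q = 243; at P = 17, Q = 83.
ΔQ = -160, ΔP = 1. Midpoints: P̄ = 16.50, Q̄ = 163.0.
ε = (ΔQ/ΔP)(P̄/Q̄) = (-160/1)(16.50/163.0).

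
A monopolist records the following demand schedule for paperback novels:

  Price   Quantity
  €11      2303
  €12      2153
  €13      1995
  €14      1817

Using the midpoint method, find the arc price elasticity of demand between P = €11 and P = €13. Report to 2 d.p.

At P = 11, Q = 2303; at P = 13, Q = 1995.
ΔQ = -308, ΔP = 2. Midpoints: P̄ = 12.00, Q̄ = 2149.0.
ε = (ΔQ/ΔP)(P̄/Q̄) = (-308/2)(12.00/2149.0).

-0.86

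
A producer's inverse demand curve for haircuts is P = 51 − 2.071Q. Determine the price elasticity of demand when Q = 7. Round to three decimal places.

-2.518

At Q = 7, P = 51 − 2.071(7) = 36.50.
dP/dQ = −2.071, so dQ/dP = 1/(−2.071) = -0.483.
ε = (dQ/dP)(P/Q) = (-0.483)(36.50/7).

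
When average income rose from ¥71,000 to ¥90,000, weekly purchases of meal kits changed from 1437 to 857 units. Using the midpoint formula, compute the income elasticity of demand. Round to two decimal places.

ΔQ = -580, ΔI = 19000. Midpoints: Ī = 80,500, Q̄ = 1147.0.
ε_I = (ΔQ/ΔI)(Ī/Q̄) = (-580/19000)(80500/1147.0).

-2.14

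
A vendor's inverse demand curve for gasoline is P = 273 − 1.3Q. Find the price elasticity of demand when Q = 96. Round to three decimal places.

-1.188

At Q = 96, P = 273 − 1.3(96) = 148.20.
dP/dQ = −1.3, so dQ/dP = 1/(−1.3) = -0.769.
ε = (dQ/dP)(P/Q) = (-0.769)(148.20/96).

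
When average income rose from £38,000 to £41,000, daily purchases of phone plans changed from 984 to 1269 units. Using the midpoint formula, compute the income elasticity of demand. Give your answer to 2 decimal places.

3.33

ΔQ = 285, ΔI = 3000. Midpoints: Ī = 39,500, Q̄ = 1126.5.
ε_I = (ΔQ/ΔI)(Ī/Q̄) = (285/3000)(39500/1126.5).
ε_I > 0, so the good is normal.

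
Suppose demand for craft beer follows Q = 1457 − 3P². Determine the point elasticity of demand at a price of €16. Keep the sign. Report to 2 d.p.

-2.23

At P = 16, Q = 689.
dQ/dP = −6P = -96.
ε = (dQ/dP)(P/Q) = (-96)(16/689).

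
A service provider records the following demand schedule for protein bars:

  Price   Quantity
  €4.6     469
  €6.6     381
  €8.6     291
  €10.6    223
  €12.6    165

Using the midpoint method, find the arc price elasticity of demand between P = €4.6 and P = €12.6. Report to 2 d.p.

-1.03

At P = 4.6, Q = 469; at P = 12.6, Q = 165.
ΔQ = -304, ΔP = 8.0. Midpoints: P̄ = 8.60, Q̄ = 317.0.
ε = (ΔQ/ΔP)(P̄/Q̄) = (-304/8.0)(8.60/317.0).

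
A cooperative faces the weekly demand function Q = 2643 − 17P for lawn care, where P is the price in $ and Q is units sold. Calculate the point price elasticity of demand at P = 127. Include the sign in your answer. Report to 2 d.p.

At P = 127, Q = 484.
dQ/dP = −17.
ε = (dQ/dP)(P/Q) = (-17)(127/484).
|ε| > 1, so demand is elastic at this price.

-4.46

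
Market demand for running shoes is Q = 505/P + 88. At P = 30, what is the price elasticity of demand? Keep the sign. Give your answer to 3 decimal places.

-0.161

At P = 30, Q = 104.833.
dQ/dP = −505/P² = -0.561.
ε = (dQ/dP)(P/Q) = (-0.561)(30/104.833).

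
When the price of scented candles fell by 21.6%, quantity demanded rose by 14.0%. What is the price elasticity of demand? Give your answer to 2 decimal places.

-0.65

ε = %ΔQ / %ΔP = (14.0)/(-21.6) = -0.648.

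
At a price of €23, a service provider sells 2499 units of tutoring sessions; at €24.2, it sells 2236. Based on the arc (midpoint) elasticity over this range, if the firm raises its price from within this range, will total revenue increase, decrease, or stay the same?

Arc ε = (-263/1.2)(23.60/2367.5) ≈ -2.185.
|ε| = 2.18 > 1, so demand is elastic. A price rise therefore reduces total revenue.

decrease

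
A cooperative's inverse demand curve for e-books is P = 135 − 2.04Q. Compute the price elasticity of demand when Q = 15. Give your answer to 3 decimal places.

At Q = 15, P = 135 − 2.04(15) = 104.40.
dP/dQ = −2.04, so dQ/dP = 1/(−2.04) = -0.490.
ε = (dQ/dP)(P/Q) = (-0.490)(104.40/15).

-3.412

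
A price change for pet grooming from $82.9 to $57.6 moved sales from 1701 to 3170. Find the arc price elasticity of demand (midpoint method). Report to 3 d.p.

-1.675

ΔQ = 3170 − 1701 = 1469; ΔP = 57.6 − 82.9 = -25.3.
Midpoints: P̄ = 70.25, Q̄ = 2435.5.
ε = (ΔQ/ΔP)(P̄/Q̄) = (1469/-25.3)(70.25/2435.5).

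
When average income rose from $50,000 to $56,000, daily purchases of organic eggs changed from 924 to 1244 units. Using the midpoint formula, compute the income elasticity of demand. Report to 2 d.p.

2.61

ΔQ = 320, ΔI = 6000. Midpoints: Ī = 53,000, Q̄ = 1084.0.
ε_I = (ΔQ/ΔI)(Ī/Q̄) = (320/6000)(53000/1084.0).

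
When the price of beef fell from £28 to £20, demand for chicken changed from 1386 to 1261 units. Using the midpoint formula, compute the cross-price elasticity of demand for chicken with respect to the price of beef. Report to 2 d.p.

ΔQ_x = 1261 − 1386 = -125; ΔP_y = 20 − 28 = -8.
Midpoints: P̄_y = 24.00, Q̄_x = 1323.5.
ε_xy = (ΔQ_x/ΔP_y)(P̄_y/Q̄_x) = (-125/-8)(24.00/1323.5).

0.28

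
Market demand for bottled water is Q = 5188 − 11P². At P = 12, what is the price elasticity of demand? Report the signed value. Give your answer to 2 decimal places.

At P = 12, Q = 3604.
dQ/dP = −22P = -264.
ε = (dQ/dP)(P/Q) = (-264)(12/3604).

-0.88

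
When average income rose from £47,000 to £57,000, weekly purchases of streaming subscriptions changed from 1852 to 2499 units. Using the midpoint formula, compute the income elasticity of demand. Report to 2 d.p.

1.55

ΔQ = 647, ΔI = 10000. Midpoints: Ī = 52,000, Q̄ = 2175.5.
ε_I = (ΔQ/ΔI)(Ī/Q̄) = (647/10000)(52000/2175.5).
ε_I > 0, so the good is normal.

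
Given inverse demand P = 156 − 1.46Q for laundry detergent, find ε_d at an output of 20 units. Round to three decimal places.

-4.342

At Q = 20, P = 156 − 1.46(20) = 126.80.
dP/dQ = −1.46, so dQ/dP = 1/(−1.46) = -0.685.
ε = (dQ/dP)(P/Q) = (-0.685)(126.80/20).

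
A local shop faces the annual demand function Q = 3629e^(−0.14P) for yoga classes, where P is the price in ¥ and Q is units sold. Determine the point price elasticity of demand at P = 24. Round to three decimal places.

At P = 24, Q = 126.054.
dQ/dP = −0.14·3629e^(−0.14P) = −0.14Q = -17.648.
ε = (dQ/dP)(P/Q) = (-17.648)(24/126.054).

-3.360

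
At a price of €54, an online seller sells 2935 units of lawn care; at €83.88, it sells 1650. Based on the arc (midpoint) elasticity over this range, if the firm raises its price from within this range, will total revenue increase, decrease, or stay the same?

decrease

Arc ε = (-1285/29.88)(68.94/2292.5) ≈ -1.293.
|ε| = 1.29 > 1, so demand is elastic. A price rise therefore reduces total revenue.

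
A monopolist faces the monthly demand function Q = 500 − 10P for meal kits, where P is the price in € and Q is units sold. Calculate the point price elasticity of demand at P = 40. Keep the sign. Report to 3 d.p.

-4.000

At P = 40, Q = 100.
dQ/dP = −10.
ε = (dQ/dP)(P/Q) = (-10)(40/100).
|ε| > 1, so demand is elastic at this price.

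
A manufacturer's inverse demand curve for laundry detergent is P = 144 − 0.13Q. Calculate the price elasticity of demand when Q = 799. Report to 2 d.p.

At Q = 799, P = 144 − 0.13(799) = 40.13.
dP/dQ = −0.13, so dQ/dP = 1/(−0.13) = -7.692.
ε = (dQ/dP)(P/Q) = (-7.692)(40.13/799).

-0.39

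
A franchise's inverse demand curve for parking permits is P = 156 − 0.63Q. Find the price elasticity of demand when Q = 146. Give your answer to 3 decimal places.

-0.696

At Q = 146, P = 156 − 0.63(146) = 64.02.
dP/dQ = −0.63, so dQ/dP = 1/(−0.63) = -1.587.
ε = (dQ/dP)(P/Q) = (-1.587)(64.02/146).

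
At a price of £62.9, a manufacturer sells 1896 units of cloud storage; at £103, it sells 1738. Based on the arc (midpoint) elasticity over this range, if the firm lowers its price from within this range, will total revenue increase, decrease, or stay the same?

Arc ε = (-158/40.1)(82.95/1817.0) ≈ -0.180.
|ε| = 0.18 < 1, so demand is inelastic. A price cut therefore reduces total revenue.

decrease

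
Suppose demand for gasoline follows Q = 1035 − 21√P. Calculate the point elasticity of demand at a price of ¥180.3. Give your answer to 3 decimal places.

-0.187

At P = 180.3, Q = 753.021.
dQ/dP = −21/(2√P) = -0.782.
ε = (dQ/dP)(P/Q) = (-0.782)(180.3/753.021).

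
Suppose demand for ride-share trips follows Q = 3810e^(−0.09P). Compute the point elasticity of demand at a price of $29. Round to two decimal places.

At P = 29, Q = 280.167.
dQ/dP = −0.09·3810e^(−0.09P) = −0.09Q = -25.215.
ε = (dQ/dP)(P/Q) = (-25.215)(29/280.167).

-2.61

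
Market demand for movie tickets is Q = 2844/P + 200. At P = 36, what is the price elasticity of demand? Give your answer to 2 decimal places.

-0.28

At P = 36, Q = 279.
dQ/dP = −2844/P² = -2.194.
ε = (dQ/dP)(P/Q) = (-2.194)(36/279).
|ε| < 1, so demand is inelastic at this price.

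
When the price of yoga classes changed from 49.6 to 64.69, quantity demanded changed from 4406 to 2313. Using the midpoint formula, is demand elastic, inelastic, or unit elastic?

Arc ε ≈ -2.359.
|ε| = 2.36 > 1.

elastic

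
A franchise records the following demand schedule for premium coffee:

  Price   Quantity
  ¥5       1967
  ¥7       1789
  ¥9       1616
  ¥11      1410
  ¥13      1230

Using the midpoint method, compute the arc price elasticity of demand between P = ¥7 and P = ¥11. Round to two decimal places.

At P = 7, Q = 1789; at P = 11, Q = 1410.
ΔQ = -379, ΔP = 4. Midpoints: P̄ = 9.00, Q̄ = 1599.5.
ε = (ΔQ/ΔP)(P̄/Q̄) = (-379/4)(9.00/1599.5).

-0.53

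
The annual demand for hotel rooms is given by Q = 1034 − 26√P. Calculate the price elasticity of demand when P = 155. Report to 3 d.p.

-0.228

At P = 155, Q = 710.303.
dQ/dP = −26/(2√P) = -1.044.
ε = (dQ/dP)(P/Q) = (-1.044)(155/710.303).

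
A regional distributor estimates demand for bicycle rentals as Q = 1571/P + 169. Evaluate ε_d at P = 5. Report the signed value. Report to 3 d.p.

At P = 5, Q = 483.200.
dQ/dP = −1571/P² = -62.840.
ε = (dQ/dP)(P/Q) = (-62.840)(5/483.200).

-0.650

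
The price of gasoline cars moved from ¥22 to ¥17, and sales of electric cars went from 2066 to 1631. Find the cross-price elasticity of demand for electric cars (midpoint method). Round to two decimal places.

ΔQ_x = 1631 − 2066 = -435; ΔP_y = 17 − 22 = -5.
Midpoints: P̄_y = 19.50, Q̄_x = 1848.5.
ε_xy = (ΔQ_x/ΔP_y)(P̄_y/Q̄_x) = (-435/-5)(19.50/1848.5).
ε_xy > 0, so the goods are substitutes.

0.92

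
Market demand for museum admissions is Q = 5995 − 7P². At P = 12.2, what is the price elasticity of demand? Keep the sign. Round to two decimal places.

At P = 12.2, Q = 4953.120.
dQ/dP = −14P = -170.800.
ε = (dQ/dP)(P/Q) = (-170.800)(12.2/4953.120).

-0.42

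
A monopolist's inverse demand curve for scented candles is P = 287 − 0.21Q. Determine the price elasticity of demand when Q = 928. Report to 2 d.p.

At Q = 928, P = 287 − 0.21(928) = 92.12.
dP/dQ = −0.21, so dQ/dP = 1/(−0.21) = -4.762.
ε = (dQ/dP)(P/Q) = (-4.762)(92.12/928).

-0.47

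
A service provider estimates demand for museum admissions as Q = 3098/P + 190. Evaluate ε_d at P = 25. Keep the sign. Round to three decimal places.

At P = 25, Q = 313.920.
dQ/dP = −3098/P² = -4.957.
ε = (dQ/dP)(P/Q) = (-4.957)(25/313.920).
|ε| < 1, so demand is inelastic at this price.

-0.395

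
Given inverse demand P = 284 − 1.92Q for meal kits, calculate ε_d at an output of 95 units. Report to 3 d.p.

-0.557

At Q = 95, P = 284 − 1.92(95) = 101.60.
dP/dQ = −1.92, so dQ/dP = 1/(−1.92) = -0.521.
ε = (dQ/dP)(P/Q) = (-0.521)(101.60/95).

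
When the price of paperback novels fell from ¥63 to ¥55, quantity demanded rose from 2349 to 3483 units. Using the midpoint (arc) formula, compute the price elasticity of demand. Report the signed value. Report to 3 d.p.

-2.868

ΔQ = 3483 − 2349 = 1134; ΔP = 55 − 63 = -8.
Midpoints: P̄ = 59.00, Q̄ = 2916.0.
ε = (ΔQ/ΔP)(P̄/Q̄) = (1134/-8)(59.00/2916.0).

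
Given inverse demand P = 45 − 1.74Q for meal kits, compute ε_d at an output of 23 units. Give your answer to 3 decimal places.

At Q = 23, P = 45 − 1.74(23) = 4.98.
dP/dQ = −1.74, so dQ/dP = 1/(−1.74) = -0.575.
ε = (dQ/dP)(P/Q) = (-0.575)(4.98/23).

-0.124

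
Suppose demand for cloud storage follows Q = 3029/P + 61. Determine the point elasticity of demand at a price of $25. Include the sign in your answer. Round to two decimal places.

-0.67

At P = 25, Q = 182.160.
dQ/dP = −3029/P² = -4.846.
ε = (dQ/dP)(P/Q) = (-4.846)(25/182.160).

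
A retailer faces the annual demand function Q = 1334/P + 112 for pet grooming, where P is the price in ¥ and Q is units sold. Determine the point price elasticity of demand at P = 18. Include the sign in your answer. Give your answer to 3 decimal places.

At P = 18, Q = 186.111.
dQ/dP = −1334/P² = -4.117.
ε = (dQ/dP)(P/Q) = (-4.117)(18/186.111).

-0.398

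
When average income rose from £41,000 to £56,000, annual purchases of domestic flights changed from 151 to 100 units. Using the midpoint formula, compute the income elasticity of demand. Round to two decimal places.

-1.31

ΔQ = -51, ΔI = 15000. Midpoints: Ī = 48,500, Q̄ = 125.5.
ε_I = (ΔQ/ΔI)(Ī/Q̄) = (-51/15000)(48500/125.5).
ε_I < 0, so the good is inferior.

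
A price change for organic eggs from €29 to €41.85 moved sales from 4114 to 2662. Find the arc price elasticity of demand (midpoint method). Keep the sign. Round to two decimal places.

ΔQ = 2662 − 4114 = -1452; ΔP = 41.85 − 29 = 12.85.
Midpoints: P̄ = 35.42, Q̄ = 3388.0.
ε = (ΔQ/ΔP)(P̄/Q̄) = (-1452/12.85)(35.42/3388.0).

-1.18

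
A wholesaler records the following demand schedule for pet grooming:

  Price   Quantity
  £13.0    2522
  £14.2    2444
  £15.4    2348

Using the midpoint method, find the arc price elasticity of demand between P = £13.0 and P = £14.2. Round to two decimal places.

At P = 13.0, Q = 2522; at P = 14.2, Q = 2444.
ΔQ = -78, ΔP = 1.2. Midpoints: P̄ = 13.60, Q̄ = 2483.0.
ε = (ΔQ/ΔP)(P̄/Q̄) = (-78/1.2)(13.60/2483.0).

-0.36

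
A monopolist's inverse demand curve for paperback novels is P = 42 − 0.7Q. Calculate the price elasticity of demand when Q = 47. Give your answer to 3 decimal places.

-0.277

At Q = 47, P = 42 − 0.7(47) = 9.10.
dP/dQ = −0.7, so dQ/dP = 1/(−0.7) = -1.429.
ε = (dQ/dP)(P/Q) = (-1.429)(9.10/47).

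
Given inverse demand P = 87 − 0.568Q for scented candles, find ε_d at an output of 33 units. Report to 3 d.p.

-3.641

At Q = 33, P = 87 − 0.568(33) = 68.26.
dP/dQ = −0.568, so dQ/dP = 1/(−0.568) = -1.761.
ε = (dQ/dP)(P/Q) = (-1.761)(68.26/33).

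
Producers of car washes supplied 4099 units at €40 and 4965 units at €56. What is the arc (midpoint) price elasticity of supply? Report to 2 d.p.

0.57

ΔQ = 4965 − 4099 = 866; ΔP = 56 − 40 = 16.
Midpoints: P̄ = 48.00, Q̄ = 4532.0.
ε_s = (ΔQ/ΔP)(P̄/Q̄) = (866/16)(48.00/4532.0).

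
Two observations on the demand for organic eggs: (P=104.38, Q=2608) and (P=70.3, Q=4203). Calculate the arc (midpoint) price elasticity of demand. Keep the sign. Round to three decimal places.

ΔQ = 4203 − 2608 = 1595; ΔP = 70.3 − 104.38 = -34.08.
Midpoints: P̄ = 87.34, Q̄ = 3405.5.
ε = (ΔQ/ΔP)(P̄/Q̄) = (1595/-34.08)(87.34/3405.5).

-1.200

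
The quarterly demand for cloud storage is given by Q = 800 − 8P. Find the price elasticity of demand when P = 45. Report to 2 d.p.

-0.82

At P = 45, Q = 440.
dQ/dP = −8.
ε = (dQ/dP)(P/Q) = (-8)(45/440).
|ε| < 1, so demand is inelastic at this price.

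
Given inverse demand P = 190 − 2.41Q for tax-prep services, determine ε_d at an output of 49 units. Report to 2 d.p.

-0.61

At Q = 49, P = 190 − 2.41(49) = 71.91.
dP/dQ = −2.41, so dQ/dP = 1/(−2.41) = -0.415.
ε = (dQ/dP)(P/Q) = (-0.415)(71.91/49).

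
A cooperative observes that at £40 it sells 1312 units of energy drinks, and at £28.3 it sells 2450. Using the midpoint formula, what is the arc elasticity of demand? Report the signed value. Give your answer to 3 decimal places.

ΔQ = 2450 − 1312 = 1138; ΔP = 28.3 − 40 = -11.7.
Midpoints: P̄ = 34.15, Q̄ = 1881.0.
ε = (ΔQ/ΔP)(P̄/Q̄) = (1138/-11.7)(34.15/1881.0).

-1.766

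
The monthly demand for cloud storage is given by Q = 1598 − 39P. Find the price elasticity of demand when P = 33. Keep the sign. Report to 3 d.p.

At P = 33, Q = 311.
dQ/dP = −39.
ε = (dQ/dP)(P/Q) = (-39)(33/311).

-4.138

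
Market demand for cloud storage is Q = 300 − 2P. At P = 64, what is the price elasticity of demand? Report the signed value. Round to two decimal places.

At P = 64, Q = 172.
dQ/dP = −2.
ε = (dQ/dP)(P/Q) = (-2)(64/172).
|ε| < 1, so demand is inelastic at this price.

-0.74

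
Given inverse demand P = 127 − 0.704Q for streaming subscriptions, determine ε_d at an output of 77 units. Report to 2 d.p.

At Q = 77, P = 127 − 0.704(77) = 72.79.
dP/dQ = −0.704, so dQ/dP = 1/(−0.704) = -1.420.
ε = (dQ/dP)(P/Q) = (-1.420)(72.79/77).

-1.34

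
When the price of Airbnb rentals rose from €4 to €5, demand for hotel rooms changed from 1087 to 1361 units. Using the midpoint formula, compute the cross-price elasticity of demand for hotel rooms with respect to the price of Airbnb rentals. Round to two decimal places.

ΔQ_x = 1361 − 1087 = 274; ΔP_y = 5 − 4 = 1.
Midpoints: P̄_y = 4.50, Q̄_x = 1224.0.
ε_xy = (ΔQ_x/ΔP_y)(P̄_y/Q̄_x) = (274/1)(4.50/1224.0).

1.01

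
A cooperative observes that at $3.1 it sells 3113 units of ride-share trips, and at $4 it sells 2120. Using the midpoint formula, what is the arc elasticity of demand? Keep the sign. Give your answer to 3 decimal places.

-1.497

ΔQ = 2120 − 3113 = -993; ΔP = 4 − 3.1 = 0.9.
Midpoints: P̄ = 3.55, Q̄ = 2616.5.
ε = (ΔQ/ΔP)(P̄/Q̄) = (-993/0.9)(3.55/2616.5).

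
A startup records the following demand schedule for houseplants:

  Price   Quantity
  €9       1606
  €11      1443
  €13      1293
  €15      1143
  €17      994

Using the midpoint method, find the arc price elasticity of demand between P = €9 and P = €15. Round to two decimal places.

At P = 9, Q = 1606; at P = 15, Q = 1143.
ΔQ = -463, ΔP = 6. Midpoints: P̄ = 12.00, Q̄ = 1374.5.
ε = (ΔQ/ΔP)(P̄/Q̄) = (-463/6)(12.00/1374.5).

-0.67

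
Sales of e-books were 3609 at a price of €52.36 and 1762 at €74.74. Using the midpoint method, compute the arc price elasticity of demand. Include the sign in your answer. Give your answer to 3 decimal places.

-1.953

ΔQ = 1762 − 3609 = -1847; ΔP = 74.74 − 52.36 = 22.38.
Midpoints: P̄ = 63.55, Q̄ = 2685.5.
ε = (ΔQ/ΔP)(P̄/Q̄) = (-1847/22.38)(63.55/2685.5).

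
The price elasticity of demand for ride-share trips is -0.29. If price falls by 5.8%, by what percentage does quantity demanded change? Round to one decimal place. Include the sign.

1.7%

%ΔQ ≈ ε × %ΔP = (-0.29)(-5.8%) = 1.68%.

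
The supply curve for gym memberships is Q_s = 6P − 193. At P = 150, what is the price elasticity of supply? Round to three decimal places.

1.273

At P = 150, Q_s = 707.
dQ_s/dP = 6.
ε_s = (dQ_s/dP)(P/Q_s) = (6)(150/707).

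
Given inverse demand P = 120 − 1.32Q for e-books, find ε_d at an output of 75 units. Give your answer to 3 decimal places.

-0.212

At Q = 75, P = 120 − 1.32(75) = 21.00.
dP/dQ = −1.32, so dQ/dP = 1/(−1.32) = -0.758.
ε = (dQ/dP)(P/Q) = (-0.758)(21.00/75).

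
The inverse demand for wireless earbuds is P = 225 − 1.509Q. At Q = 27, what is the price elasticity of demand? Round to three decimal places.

-4.522

At Q = 27, P = 225 − 1.509(27) = 184.26.
dP/dQ = −1.509, so dQ/dP = 1/(−1.509) = -0.663.
ε = (dQ/dP)(P/Q) = (-0.663)(184.26/27).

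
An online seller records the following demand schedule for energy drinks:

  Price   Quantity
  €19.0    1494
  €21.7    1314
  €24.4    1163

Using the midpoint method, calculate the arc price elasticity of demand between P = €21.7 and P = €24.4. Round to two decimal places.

At P = 21.7, Q = 1314; at P = 24.4, Q = 1163.
ΔQ = -151, ΔP = 2.7. Midpoints: P̄ = 23.05, Q̄ = 1238.5.
ε = (ΔQ/ΔP)(P̄/Q̄) = (-151/2.7)(23.05/1238.5).

-1.04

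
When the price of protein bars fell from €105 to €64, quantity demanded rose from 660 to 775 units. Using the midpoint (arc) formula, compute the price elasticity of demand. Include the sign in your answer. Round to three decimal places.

ΔQ = 775 − 660 = 115; ΔP = 64 − 105 = -41.
Midpoints: P̄ = 84.50, Q̄ = 717.5.
ε = (ΔQ/ΔP)(P̄/Q̄) = (115/-41)(84.50/717.5).

-0.330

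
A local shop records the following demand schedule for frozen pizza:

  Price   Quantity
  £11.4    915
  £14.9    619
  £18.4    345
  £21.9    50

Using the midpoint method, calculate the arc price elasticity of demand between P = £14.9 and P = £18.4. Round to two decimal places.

At P = 14.9, Q = 619; at P = 18.4, Q = 345.
ΔQ = -274, ΔP = 3.5. Midpoints: P̄ = 16.65, Q̄ = 482.0.
ε = (ΔQ/ΔP)(P̄/Q̄) = (-274/3.5)(16.65/482.0).

-2.70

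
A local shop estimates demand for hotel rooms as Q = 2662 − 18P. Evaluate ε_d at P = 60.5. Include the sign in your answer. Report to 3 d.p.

-0.692

At P = 60.5, Q = 1573.
dQ/dP = −18.
ε = (dQ/dP)(P/Q) = (-18)(60.5/1573).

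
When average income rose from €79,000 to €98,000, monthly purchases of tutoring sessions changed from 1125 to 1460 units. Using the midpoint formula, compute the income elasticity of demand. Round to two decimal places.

ΔQ = 335, ΔI = 19000. Midpoints: Ī = 88,500, Q̄ = 1292.5.
ε_I = (ΔQ/ΔI)(Ī/Q̄) = (335/19000)(88500/1292.5).
ε_I > 0, so the good is normal.

1.21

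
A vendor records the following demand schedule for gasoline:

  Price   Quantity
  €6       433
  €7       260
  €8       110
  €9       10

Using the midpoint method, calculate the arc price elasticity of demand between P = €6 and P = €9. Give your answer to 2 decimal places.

At P = 6, Q = 433; at P = 9, Q = 10.
ΔQ = -423, ΔP = 3. Midpoints: P̄ = 7.50, Q̄ = 221.5.
ε = (ΔQ/ΔP)(P̄/Q̄) = (-423/3)(7.50/221.5).

-4.77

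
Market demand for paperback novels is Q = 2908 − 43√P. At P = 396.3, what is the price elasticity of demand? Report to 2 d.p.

-0.21

At P = 396.3, Q = 2051.987.
dQ/dP = −43/(2√P) = -1.080.
ε = (dQ/dP)(P/Q) = (-1.080)(396.3/2051.987).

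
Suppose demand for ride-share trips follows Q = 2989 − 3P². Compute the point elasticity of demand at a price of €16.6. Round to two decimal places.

At P = 16.6, Q = 2162.320.
dQ/dP = −6P = -99.600.
ε = (dQ/dP)(P/Q) = (-99.600)(16.6/2162.320).
|ε| < 1, so demand is inelastic at this price.

-0.76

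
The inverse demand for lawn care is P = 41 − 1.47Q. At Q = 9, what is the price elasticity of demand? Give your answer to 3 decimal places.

-2.099

At Q = 9, P = 41 − 1.47(9) = 27.77.
dP/dQ = −1.47, so dQ/dP = 1/(−1.47) = -0.680.
ε = (dQ/dP)(P/Q) = (-0.680)(27.77/9).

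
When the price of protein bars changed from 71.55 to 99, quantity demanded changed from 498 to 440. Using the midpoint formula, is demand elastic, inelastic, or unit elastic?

Arc ε ≈ -0.384.
|ε| = 0.38 < 1.

inelastic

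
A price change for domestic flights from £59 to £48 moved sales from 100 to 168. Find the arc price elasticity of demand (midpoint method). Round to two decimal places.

-2.47

ΔQ = 168 − 100 = 68; ΔP = 48 − 59 = -11.
Midpoints: P̄ = 53.50, Q̄ = 134.0.
ε = (ΔQ/ΔP)(P̄/Q̄) = (68/-11)(53.50/134.0).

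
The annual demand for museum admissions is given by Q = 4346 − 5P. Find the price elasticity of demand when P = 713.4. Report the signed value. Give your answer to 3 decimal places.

-4.579

At P = 713.4, Q = 779.
dQ/dP = −5.
ε = (dQ/dP)(P/Q) = (-5)(713.4/779).
|ε| > 1, so demand is elastic at this price.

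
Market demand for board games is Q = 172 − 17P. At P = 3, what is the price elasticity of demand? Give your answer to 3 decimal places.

-0.421

At P = 3, Q = 121.
dQ/dP = −17.
ε = (dQ/dP)(P/Q) = (-17)(3/121).
|ε| < 1, so demand is inelastic at this price.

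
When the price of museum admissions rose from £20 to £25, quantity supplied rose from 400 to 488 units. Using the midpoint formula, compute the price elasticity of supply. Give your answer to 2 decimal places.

0.89

ΔQ = 488 − 400 = 88; ΔP = 25 − 20 = 5.
Midpoints: P̄ = 22.50, Q̄ = 444.0.
ε_s = (ΔQ/ΔP)(P̄/Q̄) = (88/5)(22.50/444.0).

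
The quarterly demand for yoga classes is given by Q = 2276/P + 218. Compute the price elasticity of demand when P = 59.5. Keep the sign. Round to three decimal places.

At P = 59.5, Q = 256.252.
dQ/dP = −2276/P² = -0.643.
ε = (dQ/dP)(P/Q) = (-0.643)(59.5/256.252).
|ε| < 1, so demand is inelastic at this price.

-0.149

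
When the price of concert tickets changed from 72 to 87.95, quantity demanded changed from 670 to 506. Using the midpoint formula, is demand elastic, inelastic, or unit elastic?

elastic

Arc ε ≈ -1.398.
|ε| = 1.40 > 1.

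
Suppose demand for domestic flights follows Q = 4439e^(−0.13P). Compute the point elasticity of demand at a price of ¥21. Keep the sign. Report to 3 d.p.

At P = 21, Q = 289.508.
dQ/dP = −0.13·4439e^(−0.13P) = −0.13Q = -37.636.
ε = (dQ/dP)(P/Q) = (-37.636)(21/289.508).

-2.730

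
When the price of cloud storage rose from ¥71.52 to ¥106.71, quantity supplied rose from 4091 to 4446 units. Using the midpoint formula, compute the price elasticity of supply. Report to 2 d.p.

ΔQ = 4446 − 4091 = 355; ΔP = 106.71 − 71.52 = 35.19.
Midpoints: P̄ = 89.11, Q̄ = 4268.5.
ε_s = (ΔQ/ΔP)(P̄/Q̄) = (355/35.19)(89.11/4268.5).

0.21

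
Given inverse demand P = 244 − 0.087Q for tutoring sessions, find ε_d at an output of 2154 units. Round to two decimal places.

At Q = 2154, P = 244 − 0.087(2154) = 56.60.
dP/dQ = −0.087, so dQ/dP = 1/(−0.087) = -11.494.
ε = (dQ/dP)(P/Q) = (-11.494)(56.60/2154).

-0.30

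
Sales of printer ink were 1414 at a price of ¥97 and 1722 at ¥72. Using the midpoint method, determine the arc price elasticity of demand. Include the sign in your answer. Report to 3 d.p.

ΔQ = 1722 − 1414 = 308; ΔP = 72 − 97 = -25.
Midpoints: P̄ = 84.50, Q̄ = 1568.0.
ε = (ΔQ/ΔP)(P̄/Q̄) = (308/-25)(84.50/1568.0).

-0.664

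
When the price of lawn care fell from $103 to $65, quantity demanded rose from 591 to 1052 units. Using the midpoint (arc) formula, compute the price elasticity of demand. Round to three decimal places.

-1.240

ΔQ = 1052 − 591 = 461; ΔP = 65 − 103 = -38.
Midpoints: P̄ = 84.00, Q̄ = 821.5.
ε = (ΔQ/ΔP)(P̄/Q̄) = (461/-38)(84.00/821.5).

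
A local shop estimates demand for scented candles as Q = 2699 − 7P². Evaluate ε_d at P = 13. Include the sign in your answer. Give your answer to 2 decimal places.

-1.56

At P = 13, Q = 1516.
dQ/dP = −14P = -182.
ε = (dQ/dP)(P/Q) = (-182)(13/1516).
|ε| > 1, so demand is elastic at this price.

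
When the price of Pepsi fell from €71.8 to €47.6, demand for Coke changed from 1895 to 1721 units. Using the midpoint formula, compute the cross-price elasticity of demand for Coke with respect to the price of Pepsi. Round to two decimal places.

ΔQ_x = 1721 − 1895 = -174; ΔP_y = 47.6 − 71.8 = -24.2.
Midpoints: P̄_y = 59.70, Q̄_x = 1808.0.
ε_xy = (ΔQ_x/ΔP_y)(P̄_y/Q̄_x) = (-174/-24.2)(59.70/1808.0).
ε_xy > 0, so the goods are substitutes.

0.24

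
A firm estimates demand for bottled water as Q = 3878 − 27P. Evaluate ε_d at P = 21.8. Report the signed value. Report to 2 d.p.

-0.18

At P = 21.8, Q = 3289.400.
dQ/dP = −27.
ε = (dQ/dP)(P/Q) = (-27)(21.8/3289.400).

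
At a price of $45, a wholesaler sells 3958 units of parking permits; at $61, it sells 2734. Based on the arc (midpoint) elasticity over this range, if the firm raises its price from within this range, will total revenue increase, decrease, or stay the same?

decrease

Arc ε = (-1224/16)(53.00/3346.0) ≈ -1.212.
|ε| = 1.21 > 1, so demand is elastic. A price rise therefore reduces total revenue.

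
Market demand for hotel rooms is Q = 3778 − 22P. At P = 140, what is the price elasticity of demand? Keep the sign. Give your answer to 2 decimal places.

At P = 140, Q = 698.
dQ/dP = −22.
ε = (dQ/dP)(P/Q) = (-22)(140/698).

-4.41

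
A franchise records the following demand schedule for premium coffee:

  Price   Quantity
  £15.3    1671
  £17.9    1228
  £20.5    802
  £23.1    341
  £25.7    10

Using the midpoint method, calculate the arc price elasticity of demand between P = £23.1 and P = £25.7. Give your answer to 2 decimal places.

At P = 23.1, Q = 341; at P = 25.7, Q = 10.
ΔQ = -331, ΔP = 2.6. Midpoints: P̄ = 24.40, Q̄ = 175.5.
ε = (ΔQ/ΔP)(P̄/Q̄) = (-331/2.6)(24.40/175.5).

-17.70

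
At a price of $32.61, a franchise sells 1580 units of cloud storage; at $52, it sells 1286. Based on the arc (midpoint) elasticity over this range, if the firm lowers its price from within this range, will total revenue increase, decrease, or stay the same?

Arc ε = (-294/19.39)(42.30/1433.0) ≈ -0.448.
|ε| = 0.45 < 1, so demand is inelastic. A price cut therefore reduces total revenue.

decrease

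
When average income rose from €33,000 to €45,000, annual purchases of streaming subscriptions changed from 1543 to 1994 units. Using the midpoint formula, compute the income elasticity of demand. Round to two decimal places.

0.83

ΔQ = 451, ΔI = 12000. Midpoints: Ī = 39,000, Q̄ = 1768.5.
ε_I = (ΔQ/ΔI)(Ī/Q̄) = (451/12000)(39000/1768.5).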